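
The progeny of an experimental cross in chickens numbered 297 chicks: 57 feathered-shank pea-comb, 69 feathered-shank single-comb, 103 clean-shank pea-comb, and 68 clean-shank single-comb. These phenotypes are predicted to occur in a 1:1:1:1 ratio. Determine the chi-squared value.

Under the 1:1:1:1 hypothesis (Σ ratio = 4, N = 297):
  feathered-shank pea-comb: 297 × 1/4 = 74.25
  feathered-shank single-comb: 297 × 1/4 = 74.25
  clean-shank pea-comb: 297 × 1/4 = 74.25
  clean-shank single-comb: 297 × 1/4 = 74.25
χ² = Σ (O − E)² / E
  feathered-shank pea-comb: (57 − 74.25)² / 74.25 = 4.0076
  feathered-shank single-comb: (69 − 74.25)² / 74.25 = 0.3712
  clean-shank pea-comb: (103 − 74.25)² / 74.25 = 11.1322
  clean-shank single-comb: (68 − 74.25)² / 74.25 = 0.5261
χ² = 4.0076 + 0.3712 + 11.1322 + 0.5261 = 16.0371 ≈ 16.037

16.037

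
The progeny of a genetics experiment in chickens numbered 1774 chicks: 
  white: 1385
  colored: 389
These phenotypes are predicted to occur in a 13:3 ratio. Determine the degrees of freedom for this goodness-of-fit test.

1

A goodness-of-fit test with 2 phenotype classes has df = 2 − 1 = 1.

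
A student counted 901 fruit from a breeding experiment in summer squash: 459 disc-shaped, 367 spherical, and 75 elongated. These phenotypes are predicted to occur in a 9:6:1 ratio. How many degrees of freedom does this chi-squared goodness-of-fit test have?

2

A goodness-of-fit test with 3 phenotype classes has df = 3 − 1 = 2.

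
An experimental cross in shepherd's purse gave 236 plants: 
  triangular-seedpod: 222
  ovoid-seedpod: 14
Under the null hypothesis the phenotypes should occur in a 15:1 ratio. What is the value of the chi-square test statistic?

Expected counts for N = 236 under a 15:1 ratio (total parts = 16):
  triangular-seedpod: 236 × 15/16 = 221.25
  ovoid-seedpod: 236 × 1/16 = 14.75
χ² = Σ (O − E)² / E
  triangular-seedpod: (222 − 221.25)² / 221.25 = 0.0025
  ovoid-seedpod: (14 − 14.75)² / 14.75 = 0.0381
χ² = 0.0025 + 0.0381 = 0.0406 ≈ 0.041

0.041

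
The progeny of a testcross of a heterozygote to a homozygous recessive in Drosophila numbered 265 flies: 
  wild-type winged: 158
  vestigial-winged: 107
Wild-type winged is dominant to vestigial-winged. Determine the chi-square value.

A testcross of a heterozygote (Aa × aa) gives a 1:1 phenotypic ratio.
Expected counts for N = 265 under a 1:1 ratio (total parts = 2):
  wild-type winged: 265 × 1/2 = 132.5
  vestigial-winged: 265 × 1/2 = 132.5
χ² = Σ (O − E)² / E
  wild-type winged: (158 − 132.5)² / 132.5 = 4.9075
  vestigial-winged: (107 − 132.5)² / 132.5 = 4.9075
χ² = 4.9075 + 4.9075 = 9.815

9.815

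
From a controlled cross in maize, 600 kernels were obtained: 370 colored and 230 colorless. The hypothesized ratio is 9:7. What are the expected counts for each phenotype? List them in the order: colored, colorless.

337.5, 262.5

Expected counts for N = 600 under a 9:7 ratio (total parts = 16):
  colored: 600 × 9/16 = 337.5
  colorless: 600 × 7/16 = 262.5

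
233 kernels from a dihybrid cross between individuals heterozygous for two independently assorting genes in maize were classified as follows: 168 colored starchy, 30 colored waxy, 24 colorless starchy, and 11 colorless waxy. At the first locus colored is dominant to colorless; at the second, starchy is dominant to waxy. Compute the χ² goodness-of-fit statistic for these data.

24.442

A dihybrid F₂ with independent assortment and complete dominance at both loci gives a 9:3:3:1 phenotypic ratio.
The 9:3:3:1 ratio has 16 parts, so with N = 233 the expected counts are:
  colored starchy: 233 × 9/16 = 131.0625
  colored waxy: 233 × 3/16 = 43.6875
  colorless starchy: 233 × 3/16 = 43.6875
  colorless waxy: 233 × 1/16 = 14.5625
χ² = Σ (O − E)² / E
  colored starchy: (168 − 131.0625)² / 131.0625 = 10.4101
  colored waxy: (30 − 43.6875)² / 43.6875 = 4.2884
  colorless starchy: (24 − 43.6875)² / 43.6875 = 8.8720
  colorless waxy: (11 − 14.5625)² / 14.5625 = 0.8715
χ² = 10.4101 + 4.2884 + 8.8720 + 0.8715 = 24.442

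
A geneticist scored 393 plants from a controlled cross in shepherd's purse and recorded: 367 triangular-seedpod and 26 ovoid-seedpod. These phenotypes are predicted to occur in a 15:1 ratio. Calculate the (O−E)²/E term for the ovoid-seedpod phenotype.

Expected counts for N = 393 under a 15:1 ratio (total parts = 16):
  triangular-seedpod: 393 × 15/16 = 368.4375
  ovoid-seedpod: 393 × 1/16 = 24.5625
Contribution of ovoid-seedpod: (26 − 24.5625)² / 24.5625 = 0.0841

0.084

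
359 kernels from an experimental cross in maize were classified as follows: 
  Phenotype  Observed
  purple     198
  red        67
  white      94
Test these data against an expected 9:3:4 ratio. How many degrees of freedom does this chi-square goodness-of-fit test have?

2

A goodness-of-fit test with 3 phenotype classes has df = 3 − 1 = 2.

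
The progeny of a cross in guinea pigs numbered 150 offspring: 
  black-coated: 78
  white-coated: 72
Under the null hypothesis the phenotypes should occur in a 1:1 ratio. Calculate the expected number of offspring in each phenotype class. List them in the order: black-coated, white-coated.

Total ratio parts = 2. Expected numbers out of 150:
  black-coated: 150 × 1/2 = 75
  white-coated: 150 × 1/2 = 75

75, 75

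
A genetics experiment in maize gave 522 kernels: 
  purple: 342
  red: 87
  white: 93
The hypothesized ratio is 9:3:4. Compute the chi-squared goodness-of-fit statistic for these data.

Total ratio parts = 16. Expected numbers out of 522:
  purple: 522 × 9/16 = 293.625
  red: 522 × 3/16 = 97.875
  white: 522 × 4/16 = 130.5
χ² = Σ (O − E)² / E
  purple: (342 − 293.625)² / 293.625 = 7.9698
  red: (87 − 97.875)² / 97.875 = 1.2083
  white: (93 − 130.5)² / 130.5 = 10.7759
χ² = 7.9698 + 1.2083 + 10.7759 = 19.954

19.954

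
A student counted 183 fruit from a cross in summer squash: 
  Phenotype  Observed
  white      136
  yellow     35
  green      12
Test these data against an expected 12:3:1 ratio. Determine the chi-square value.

The 12:3:1 ratio has 16 parts, so with N = 183 the expected counts are:
  white: 183 × 12/16 = 137.25
  yellow: 183 × 3/16 = 34.3125
  green: 183 × 1/16 = 11.4375
χ² = Σ (O − E)² / E
  white: (136 − 137.25)² / 137.25 = 0.0114
  yellow: (35 − 34.3125)² / 34.3125 = 0.0138
  green: (12 − 11.4375)² / 11.4375 = 0.0277
χ² = 0.0114 + 0.0138 + 0.0277 = 0.0529 ≈ 0.053

0.053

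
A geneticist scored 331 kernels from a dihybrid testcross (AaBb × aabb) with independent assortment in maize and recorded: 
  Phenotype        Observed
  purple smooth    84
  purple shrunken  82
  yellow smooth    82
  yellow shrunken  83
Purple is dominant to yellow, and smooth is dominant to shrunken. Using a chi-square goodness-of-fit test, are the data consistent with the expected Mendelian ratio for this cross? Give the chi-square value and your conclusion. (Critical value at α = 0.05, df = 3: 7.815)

0.033; consistent

A dihybrid testcross with independent assortment gives a 1:1:1:1 ratio.
Expected counts for N = 331 under a 1:1:1:1 ratio (total parts = 4):
  purple smooth: 331 × 1/4 = 82.75
  purple shrunken: 331 × 1/4 = 82.75
  yellow smooth: 331 × 1/4 = 82.75
  yellow shrunken: 331 × 1/4 = 82.75
χ² = Σ (O − E)² / E
  purple smooth: (84 − 82.75)² / 82.75 = 0.0189
  purple shrunken: (82 − 82.75)² / 82.75 = 0.0068
  yellow smooth: (82 − 82.75)² / 82.75 = 0.0068
  yellow shrunken: (83 − 82.75)² / 82.75 = 0.0008
χ² = 0.0189 + 0.0068 + 0.0068 + 0.0008 = 0.0333 ≈ 0.033
Degrees of freedom = 4 − 1 = 3; critical value at α = 0.05 is 7.815.
Since 0.033 < 7.815, we fail to reject the null hypothesis — the data are consistent with the 1:1:1:1 ratio.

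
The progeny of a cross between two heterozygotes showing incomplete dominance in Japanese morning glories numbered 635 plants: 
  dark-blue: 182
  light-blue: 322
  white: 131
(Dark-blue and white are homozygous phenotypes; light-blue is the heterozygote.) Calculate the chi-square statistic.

8.320

With incomplete dominance, a heterozygote × heterozygote cross gives a 1:2:1 phenotypic ratio.
Total ratio parts = 4. Expected numbers out of 635:
  dark-blue: 635 × 1/4 = 158.75
  light-blue: 635 × 2/4 = 317.5
  white: 635 × 1/4 = 158.75
χ² = Σ (O − E)² / E
  dark-blue: (182 − 158.75)² / 158.75 = 3.4051
  light-blue: (322 − 317.5)² / 317.5 = 0.0638
  white: (131 − 158.75)² / 158.75 = 4.8508
χ² = 3.4051 + 0.0638 + 4.8508 = 8.3197 ≈ 8.320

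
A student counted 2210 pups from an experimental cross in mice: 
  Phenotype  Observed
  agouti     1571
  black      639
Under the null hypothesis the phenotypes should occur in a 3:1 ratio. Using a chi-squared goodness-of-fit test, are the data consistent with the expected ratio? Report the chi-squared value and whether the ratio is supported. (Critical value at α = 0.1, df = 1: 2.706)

Expected counts for N = 2210 under a 3:1 ratio (total parts = 4):
  agouti: 2210 × 3/4 = 1657.5
  black: 2210 × 1/4 = 552.5
χ² = Σ (O − E)² / E
  agouti: (1571 − 1657.5)² / 1657.5 = 4.5142
  black: (639 − 552.5)² / 552.5 = 13.5425
χ² = 4.5142 + 13.5425 = 18.0567 ≈ 18.057
Degrees of freedom = 2 − 1 = 1; critical value at α = 0.1 is 2.706.
Since 18.057 > 2.706, we reject the null hypothesis — the data do not fit the 3:1 ratio.

18.057; not consistent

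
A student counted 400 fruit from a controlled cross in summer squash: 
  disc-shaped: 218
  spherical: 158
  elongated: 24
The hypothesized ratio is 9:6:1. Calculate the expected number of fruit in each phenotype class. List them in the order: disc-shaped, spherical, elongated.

Expected counts for N = 400 under a 9:6:1 ratio (total parts = 16):
  disc-shaped: 400 × 9/16 = 225
  spherical: 400 × 6/16 = 150
  elongated: 400 × 1/16 = 25

225, 150, 25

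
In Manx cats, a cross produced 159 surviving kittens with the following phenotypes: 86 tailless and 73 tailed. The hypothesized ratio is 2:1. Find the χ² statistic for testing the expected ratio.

The 2:1 ratio has 3 parts, so with N = 159 the expected counts are:
  tailless: 159 × 2/3 = 106
  tailed: 159 × 1/3 = 53
χ² = Σ (O − E)² / E
  tailless: (86 − 106)² / 106 = 3.7736
  tailed: (73 − 53)² / 53 = 7.5472
χ² = 3.7736 + 7.5472 = 11.3208 ≈ 11.321

11.321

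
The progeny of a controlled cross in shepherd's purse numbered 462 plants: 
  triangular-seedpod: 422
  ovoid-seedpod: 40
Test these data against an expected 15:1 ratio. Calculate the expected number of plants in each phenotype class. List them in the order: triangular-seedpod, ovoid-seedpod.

The 15:1 ratio has 16 parts, so with N = 462 the expected counts are:
  triangular-seedpod: 462 × 15/16 = 433.125
  ovoid-seedpod: 462 × 1/16 = 28.875

433.125, 28.875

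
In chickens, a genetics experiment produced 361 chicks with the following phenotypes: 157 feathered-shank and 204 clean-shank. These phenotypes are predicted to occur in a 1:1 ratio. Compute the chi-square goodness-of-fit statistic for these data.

6.119

Under the 1:1 hypothesis (Σ ratio = 2, N = 361):
  feathered-shank: 361 × 1/2 = 180.5
  clean-shank: 361 × 1/2 = 180.5
χ² = Σ (O − E)² / E
  feathered-shank: (157 − 180.5)² / 180.5 = 3.0596
  clean-shank: (204 − 180.5)² / 180.5 = 3.0596
χ² = 3.0596 + 3.0596 = 6.1192 ≈ 6.119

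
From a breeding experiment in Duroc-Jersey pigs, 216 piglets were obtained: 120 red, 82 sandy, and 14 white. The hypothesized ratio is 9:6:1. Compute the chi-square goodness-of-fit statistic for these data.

Expected counts for N = 216 under a 9:6:1 ratio (total parts = 16):
  red: 216 × 9/16 = 121.5
  sandy: 216 × 6/16 = 81
  white: 216 × 1/16 = 13.5
χ² = Σ (O − E)² / E
  red: (120 − 121.5)² / 121.5 = 0.0185
  sandy: (82 − 81)² / 81 = 0.0123
  white: (14 − 13.5)² / 13.5 = 0.0185
χ² = 0.0185 + 0.0123 + 0.0185 = 0.0493 ≈ 0.049

0.049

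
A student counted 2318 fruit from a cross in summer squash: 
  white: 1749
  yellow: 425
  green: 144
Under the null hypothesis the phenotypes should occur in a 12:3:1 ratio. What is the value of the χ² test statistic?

Expected counts for N = 2318 under a 12:3:1 ratio (total parts = 16):
  white: 2318 × 12/16 = 1738.5
  yellow: 2318 × 3/16 = 434.625
  green: 2318 × 1/16 = 144.875
χ² = Σ (O − E)² / E
  white: (1749 − 1738.5)² / 1738.5 = 0.0634
  yellow: (425 − 434.625)² / 434.625 = 0.2132
  green: (144 − 144.875)² / 144.875 = 0.0053
χ² = 0.0634 + 0.2132 + 0.0053 = 0.2819 ≈ 0.282

0.282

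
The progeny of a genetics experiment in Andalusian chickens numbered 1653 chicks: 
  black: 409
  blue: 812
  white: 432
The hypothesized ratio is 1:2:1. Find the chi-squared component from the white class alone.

Under the 1:2:1 hypothesis (Σ ratio = 4, N = 1653):
  black: 1653 × 1/4 = 413.25
  blue: 1653 × 2/4 = 826.5
  white: 1653 × 1/4 = 413.25
Contribution of white: (432 − 413.25)² / 413.25 = 0.8507

0.851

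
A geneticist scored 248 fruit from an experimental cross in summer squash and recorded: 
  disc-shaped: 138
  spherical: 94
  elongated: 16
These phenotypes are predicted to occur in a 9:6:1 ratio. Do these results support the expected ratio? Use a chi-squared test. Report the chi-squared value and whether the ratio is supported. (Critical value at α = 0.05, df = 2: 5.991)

Expected counts for N = 248 under a 9:6:1 ratio (total parts = 16):
  disc-shaped: 248 × 9/16 = 139.5
  spherical: 248 × 6/16 = 93
  elongated: 248 × 1/16 = 15.5
χ² = Σ (O − E)² / E
  disc-shaped: (138 − 139.5)² / 139.5 = 0.0161
  spherical: (94 − 93)² / 93 = 0.0108
  elongated: (16 − 15.5)² / 15.5 = 0.0161
χ² = 0.0161 + 0.0108 + 0.0161 = 0.043
Degrees of freedom = 3 − 1 = 2; critical value at α = 0.05 is 5.991.
Since 0.043 < 5.991, we fail to reject the null hypothesis — the data are consistent with the 9:6:1 ratio.

0.043; consistent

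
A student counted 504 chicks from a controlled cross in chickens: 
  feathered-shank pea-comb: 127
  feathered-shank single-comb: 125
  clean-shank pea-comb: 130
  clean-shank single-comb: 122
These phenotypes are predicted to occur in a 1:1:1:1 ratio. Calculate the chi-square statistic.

Under the 1:1:1:1 hypothesis (Σ ratio = 4, N = 504):
  feathered-shank pea-comb: 504 × 1/4 = 126
  feathered-shank single-comb: 504 × 1/4 = 126
  clean-shank pea-comb: 504 × 1/4 = 126
  clean-shank single-comb: 504 × 1/4 = 126
χ² = Σ (O − E)² / E
  feathered-shank pea-comb: (127 − 126)² / 126 = 0.0079
  feathered-shank single-comb: (125 − 126)² / 126 = 0.0079
  clean-shank pea-comb: (130 − 126)² / 126 = 0.1270
  clean-shank single-comb: (122 − 126)² / 126 = 0.1270
χ² = 0.0079 + 0.0079 + 0.1270 + 0.1270 = 0.2698 ≈ 0.270

0.270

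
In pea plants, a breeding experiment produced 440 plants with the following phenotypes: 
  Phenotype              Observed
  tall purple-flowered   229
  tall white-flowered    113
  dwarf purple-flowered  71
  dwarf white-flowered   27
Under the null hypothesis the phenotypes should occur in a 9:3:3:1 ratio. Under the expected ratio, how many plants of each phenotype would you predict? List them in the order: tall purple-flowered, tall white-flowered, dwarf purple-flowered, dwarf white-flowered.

Expected counts for N = 440 under a 9:3:3:1 ratio (total parts = 16):
  tall purple-flowered: 440 × 9/16 = 247.5
  tall white-flowered: 440 × 3/16 = 82.5
  dwarf purple-flowered: 440 × 3/16 = 82.5
  dwarf white-flowered: 440 × 1/16 = 27.5

247.5, 82.5, 82.5, 27.5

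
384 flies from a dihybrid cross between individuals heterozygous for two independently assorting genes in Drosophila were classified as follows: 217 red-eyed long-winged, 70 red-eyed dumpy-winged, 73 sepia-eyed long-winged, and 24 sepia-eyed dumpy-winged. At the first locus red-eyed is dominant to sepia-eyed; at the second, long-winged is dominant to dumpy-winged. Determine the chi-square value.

0.074

A dihybrid F₂ with independent assortment and complete dominance at both loci gives a 9:3:3:1 phenotypic ratio.
Under the 9:3:3:1 hypothesis (Σ ratio = 16, N = 384):
  red-eyed long-winged: 384 × 9/16 = 216
  red-eyed dumpy-winged: 384 × 3/16 = 72
  sepia-eyed long-winged: 384 × 3/16 = 72
  sepia-eyed dumpy-winged: 384 × 1/16 = 24
χ² = Σ (O − E)² / E
  red-eyed long-winged: (217 − 216)² / 216 = 0.0046
  red-eyed dumpy-winged: (70 − 72)² / 72 = 0.0556
  sepia-eyed long-winged: (73 − 72)² / 72 = 0.0139
  sepia-eyed dumpy-winged: (24 − 24)² / 24 = 0.0000
χ² = 0.0046 + 0.0556 + 0.0139 + 0.0000 = 0.0741 ≈ 0.074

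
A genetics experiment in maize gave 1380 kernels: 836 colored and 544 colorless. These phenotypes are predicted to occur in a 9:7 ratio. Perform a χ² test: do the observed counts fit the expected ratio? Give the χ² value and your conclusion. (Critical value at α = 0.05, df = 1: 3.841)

10.512; not consistent

Expected counts for N = 1380 under a 9:7 ratio (total parts = 16):
  colored: 1380 × 9/16 = 776.25
  colorless: 1380 × 7/16 = 603.75
χ² = Σ (O − E)² / E
  colored: (836 − 776.25)² / 776.25 = 4.5991
  colorless: (544 − 603.75)² / 603.75 = 5.9131
χ² = 4.5991 + 5.9131 = 10.5122 ≈ 10.512
Degrees of freedom = 2 − 1 = 1; critical value at α = 0.05 is 3.841.
Since 10.512 > 3.841, we reject the null hypothesis — the data do not fit the 9:7 ratio.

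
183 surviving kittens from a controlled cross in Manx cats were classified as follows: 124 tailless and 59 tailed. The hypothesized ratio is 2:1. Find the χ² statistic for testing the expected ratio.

Under the 2:1 hypothesis (Σ ratio = 3, N = 183):
  tailless: 183 × 2/3 = 122
  tailed: 183 × 1/3 = 61
χ² = Σ (O − E)² / E
  tailless: (124 − 122)² / 122 = 0.0328
  tailed: (59 − 61)² / 61 = 0.0656
χ² = 0.0328 + 0.0656 = 0.0984 ≈ 0.098

0.098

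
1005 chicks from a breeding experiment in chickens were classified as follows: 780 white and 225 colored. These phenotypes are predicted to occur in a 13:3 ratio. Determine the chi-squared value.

The 13:3 ratio has 16 parts, so with N = 1005 the expected counts are:
  white: 1005 × 13/16 = 816.5625
  colored: 1005 × 3/16 = 188.4375
χ² = Σ (O − E)² / E
  white: (780 − 816.5625)² / 816.5625 = 1.6371
  colored: (225 − 188.4375)² / 188.4375 = 7.0942
χ² = 1.6371 + 7.0942 = 8.7313 ≈ 8.731

8.731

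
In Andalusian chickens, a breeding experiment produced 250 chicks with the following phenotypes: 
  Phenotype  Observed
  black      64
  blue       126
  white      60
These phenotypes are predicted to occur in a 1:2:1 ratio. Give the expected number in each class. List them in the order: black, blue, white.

Under the 1:2:1 hypothesis (Σ ratio = 4, N = 250):
  black: 250 × 1/4 = 62.5
  blue: 250 × 2/4 = 125
  white: 250 × 1/4 = 62.5

62.5, 125, 62.5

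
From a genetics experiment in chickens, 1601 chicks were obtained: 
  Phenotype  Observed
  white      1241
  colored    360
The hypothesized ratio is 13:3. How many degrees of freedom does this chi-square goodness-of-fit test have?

1

A goodness-of-fit test with 2 phenotype classes has df = 2 − 1 = 1.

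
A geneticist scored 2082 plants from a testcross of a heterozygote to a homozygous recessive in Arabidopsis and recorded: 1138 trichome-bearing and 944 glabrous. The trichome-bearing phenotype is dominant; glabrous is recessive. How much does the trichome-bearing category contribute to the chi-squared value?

A testcross of a heterozygote (Aa × aa) gives a 1:1 phenotypic ratio.
Total ratio parts = 2. Expected numbers out of 2082:
  trichome-bearing: 2082 × 1/2 = 1041
  glabrous: 2082 × 1/2 = 1041
Contribution of trichome-bearing: (1138 − 1041)² / 1041 = 9.0384

9.038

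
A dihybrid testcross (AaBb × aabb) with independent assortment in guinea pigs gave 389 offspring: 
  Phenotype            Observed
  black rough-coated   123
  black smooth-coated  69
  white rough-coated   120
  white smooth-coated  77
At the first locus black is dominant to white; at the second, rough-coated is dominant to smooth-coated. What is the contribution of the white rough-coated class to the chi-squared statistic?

A dihybrid testcross with independent assortment gives a 1:1:1:1 ratio.
Total ratio parts = 4. Expected numbers out of 389:
  black rough-coated: 389 × 1/4 = 97.25
  black smooth-coated: 389 × 1/4 = 97.25
  white rough-coated: 389 × 1/4 = 97.25
  white smooth-coated: 389 × 1/4 = 97.25
Contribution of white rough-coated: (120 − 97.25)² / 97.25 = 5.3220

5.322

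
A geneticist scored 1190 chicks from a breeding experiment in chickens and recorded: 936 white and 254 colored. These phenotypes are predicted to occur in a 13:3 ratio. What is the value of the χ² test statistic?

5.258

The 13:3 ratio has 16 parts, so with N = 1190 the expected counts are:
  white: 1190 × 13/16 = 966.875
  colored: 1190 × 3/16 = 223.125
χ² = Σ (O − E)² / E
  white: (936 − 966.875)² / 966.875 = 0.9859
  colored: (254 − 223.125)² / 223.125 = 4.2723
χ² = 0.9859 + 4.2723 = 5.2582 ≈ 5.258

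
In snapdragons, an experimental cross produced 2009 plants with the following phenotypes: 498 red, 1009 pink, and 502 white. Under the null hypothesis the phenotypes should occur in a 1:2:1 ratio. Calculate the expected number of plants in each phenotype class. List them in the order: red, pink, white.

Under the 1:2:1 hypothesis (Σ ratio = 4, N = 2009):
  red: 2009 × 1/4 = 502.25
  pink: 2009 × 2/4 = 1004.5
  white: 2009 × 1/4 = 502.25

502.25, 1004.5, 502.25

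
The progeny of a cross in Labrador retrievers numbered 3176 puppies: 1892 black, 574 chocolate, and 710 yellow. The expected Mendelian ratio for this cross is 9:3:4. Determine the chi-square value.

15.893

The 9:3:4 ratio has 16 parts, so with N = 3176 the expected counts are:
  black: 3176 × 9/16 = 1786.5
  chocolate: 3176 × 3/16 = 595.5
  yellow: 3176 × 4/16 = 794
χ² = Σ (O − E)² / E
  black: (1892 − 1786.5)² / 1786.5 = 6.2302
  chocolate: (574 − 595.5)² / 595.5 = 0.7762
  yellow: (710 − 794)² / 794 = 8.8866
χ² = 6.2302 + 0.7762 + 8.8866 = 15.893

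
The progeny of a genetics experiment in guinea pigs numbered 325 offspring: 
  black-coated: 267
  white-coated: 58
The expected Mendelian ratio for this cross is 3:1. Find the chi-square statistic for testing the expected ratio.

Under the 3:1 hypothesis (Σ ratio = 4, N = 325):
  black-coated: 325 × 3/4 = 243.75
  white-coated: 325 × 1/4 = 81.25
χ² = Σ (O − E)² / E
  black-coated: (267 − 243.75)² / 243.75 = 2.2177
  white-coated: (58 − 81.25)² / 81.25 = 6.6531
χ² = 2.2177 + 6.6531 = 8.8708 ≈ 8.871

8.871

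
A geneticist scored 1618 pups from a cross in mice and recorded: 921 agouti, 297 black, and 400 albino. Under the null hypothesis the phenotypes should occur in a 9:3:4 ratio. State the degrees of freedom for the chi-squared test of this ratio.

A goodness-of-fit test with 3 phenotype classes has df = 3 − 1 = 2.

2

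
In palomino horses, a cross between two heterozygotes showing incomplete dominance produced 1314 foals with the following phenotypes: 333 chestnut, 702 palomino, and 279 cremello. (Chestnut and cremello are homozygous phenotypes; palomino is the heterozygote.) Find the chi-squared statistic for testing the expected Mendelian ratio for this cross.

With incomplete dominance, a heterozygote × heterozygote cross gives a 1:2:1 phenotypic ratio.
The 1:2:1 ratio has 4 parts, so with N = 1314 the expected counts are:
  chestnut: 1314 × 1/4 = 328.5
  palomino: 1314 × 2/4 = 657
  cremello: 1314 × 1/4 = 328.5
χ² = Σ (O − E)² / E
  chestnut: (333 − 328.5)² / 328.5 = 0.0616
  palomino: (702 − 657)² / 657 = 3.0822
  cremello: (279 − 328.5)² / 328.5 = 7.4589
χ² = 0.0616 + 3.0822 + 7.4589 = 10.6027 ≈ 10.603

10.603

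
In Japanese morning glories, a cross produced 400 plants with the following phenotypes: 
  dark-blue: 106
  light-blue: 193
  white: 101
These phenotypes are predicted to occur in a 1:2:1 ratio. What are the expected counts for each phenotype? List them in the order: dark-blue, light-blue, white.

Under the 1:2:1 hypothesis (Σ ratio = 4, N = 400):
  dark-blue: 400 × 1/4 = 100
  light-blue: 400 × 2/4 = 200
  white: 400 × 1/4 = 100

100, 200, 100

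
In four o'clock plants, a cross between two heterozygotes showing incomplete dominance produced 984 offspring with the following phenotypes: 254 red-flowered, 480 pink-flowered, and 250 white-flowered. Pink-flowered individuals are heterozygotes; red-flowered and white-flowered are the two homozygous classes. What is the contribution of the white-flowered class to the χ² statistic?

With incomplete dominance, a heterozygote × heterozygote cross gives a 1:2:1 phenotypic ratio.
Total ratio parts = 4. Expected numbers out of 984:
  red-flowered: 984 × 1/4 = 246
  pink-flowered: 984 × 2/4 = 492
  white-flowered: 984 × 1/4 = 246
Contribution of white-flowered: (250 − 246)² / 246 = 0.0650

0.065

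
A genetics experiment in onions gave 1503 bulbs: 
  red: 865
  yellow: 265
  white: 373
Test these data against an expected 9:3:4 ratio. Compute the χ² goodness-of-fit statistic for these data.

Under the 9:3:4 hypothesis (Σ ratio = 16, N = 1503):
  red: 1503 × 9/16 = 845.4375
  yellow: 1503 × 3/16 = 281.8125
  white: 1503 × 4/16 = 375.75
χ² = Σ (O − E)² / E
  red: (865 − 845.4375)² / 845.4375 = 0.4527
  yellow: (265 − 281.8125)² / 281.8125 = 1.0030
  white: (373 − 375.75)² / 375.75 = 0.0201
χ² = 0.4527 + 1.0030 + 0.0201 = 1.4758 ≈ 1.476

1.476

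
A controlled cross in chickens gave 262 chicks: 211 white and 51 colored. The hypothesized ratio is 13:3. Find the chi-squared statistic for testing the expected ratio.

0.088

The 13:3 ratio has 16 parts, so with N = 262 the expected counts are:
  white: 262 × 13/16 = 212.875
  colored: 262 × 3/16 = 49.125
χ² = Σ (O − E)² / E
  white: (211 − 212.875)² / 212.875 = 0.0165
  colored: (51 − 49.125)² / 49.125 = 0.0716
χ² = 0.0165 + 0.0716 = 0.0881 ≈ 0.088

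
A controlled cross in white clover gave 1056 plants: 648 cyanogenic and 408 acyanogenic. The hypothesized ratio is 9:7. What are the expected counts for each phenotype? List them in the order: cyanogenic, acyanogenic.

594, 462

Expected counts for N = 1056 under a 9:7 ratio (total parts = 16):
  cyanogenic: 1056 × 9/16 = 594
  acyanogenic: 1056 × 7/16 = 462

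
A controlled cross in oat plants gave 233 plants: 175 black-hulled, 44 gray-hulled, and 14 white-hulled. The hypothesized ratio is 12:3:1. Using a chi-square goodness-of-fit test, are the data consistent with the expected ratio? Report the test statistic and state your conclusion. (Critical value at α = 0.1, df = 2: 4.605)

The 12:3:1 ratio has 16 parts, so with N = 233 the expected counts are:
  black-hulled: 233 × 12/16 = 174.75
  gray-hulled: 233 × 3/16 = 43.6875
  white-hulled: 233 × 1/16 = 14.5625
χ² = Σ (O − E)² / E
  black-hulled: (175 − 174.75)² / 174.75 = 0.0004
  gray-hulled: (44 − 43.6875)² / 43.6875 = 0.0022
  white-hulled: (14 − 14.5625)² / 14.5625 = 0.0217
χ² = 0.0004 + 0.0022 + 0.0217 = 0.0243 ≈ 0.024
Degrees of freedom = 3 − 1 = 2; critical value at α = 0.1 is 4.605.
Since 0.024 < 4.605, we fail to reject the null hypothesis — the data are consistent with the 12:3:1 ratio.

0.024; consistent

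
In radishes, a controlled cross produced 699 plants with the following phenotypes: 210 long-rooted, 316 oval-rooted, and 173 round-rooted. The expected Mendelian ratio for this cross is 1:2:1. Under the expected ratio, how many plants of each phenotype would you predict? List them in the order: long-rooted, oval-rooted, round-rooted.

Expected counts for N = 699 under a 1:2:1 ratio (total parts = 4):
  long-rooted: 699 × 1/4 = 174.75
  oval-rooted: 699 × 2/4 = 349.5
  round-rooted: 699 × 1/4 = 174.75

174.75, 349.5, 174.75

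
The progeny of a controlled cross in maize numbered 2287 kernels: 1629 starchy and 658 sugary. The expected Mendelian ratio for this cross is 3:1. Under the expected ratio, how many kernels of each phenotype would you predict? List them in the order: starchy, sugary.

1715.25, 571.75

Total ratio parts = 4. Expected numbers out of 2287:
  starchy: 2287 × 3/4 = 1715.25
  sugary: 2287 × 1/4 = 571.75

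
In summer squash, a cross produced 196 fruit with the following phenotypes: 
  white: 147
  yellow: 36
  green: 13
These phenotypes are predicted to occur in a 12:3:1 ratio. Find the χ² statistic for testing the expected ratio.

The 12:3:1 ratio has 16 parts, so with N = 196 the expected counts are:
  white: 196 × 12/16 = 147
  yellow: 196 × 3/16 = 36.75
  green: 196 × 1/16 = 12.25
χ² = Σ (O − E)² / E
  white: (147 − 147)² / 147 = 0.0000
  yellow: (36 − 36.75)² / 36.75 = 0.0153
  green: (13 − 12.25)² / 12.25 = 0.0459
χ² = 0.0000 + 0.0153 + 0.0459 = 0.0612 ≈ 0.061

0.061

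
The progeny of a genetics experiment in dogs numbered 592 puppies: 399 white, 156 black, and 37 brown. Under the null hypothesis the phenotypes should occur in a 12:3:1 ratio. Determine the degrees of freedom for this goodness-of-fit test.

A goodness-of-fit test with 3 phenotype classes has df = 3 − 1 = 2.

2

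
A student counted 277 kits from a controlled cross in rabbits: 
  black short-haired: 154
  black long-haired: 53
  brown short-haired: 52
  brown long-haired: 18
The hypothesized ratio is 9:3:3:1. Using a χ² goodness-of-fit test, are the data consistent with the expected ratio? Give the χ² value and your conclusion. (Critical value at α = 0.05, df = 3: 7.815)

0.070; consistent

Under the 9:3:3:1 hypothesis (Σ ratio = 16, N = 277):
  black short-haired: 277 × 9/16 = 155.8125
  black long-haired: 277 × 3/16 = 51.9375
  brown short-haired: 277 × 3/16 = 51.9375
  brown long-haired: 277 × 1/16 = 17.3125
χ² = Σ (O − E)² / E
  black short-haired: (154 − 155.8125)² / 155.8125 = 0.0211
  black long-haired: (53 − 51.9375)² / 51.9375 = 0.0217
  brown short-haired: (52 − 51.9375)² / 51.9375 = 0.0001
  brown long-haired: (18 − 17.3125)² / 17.3125 = 0.0273
χ² = 0.0211 + 0.0217 + 0.0001 + 0.0273 = 0.0702 ≈ 0.070
Degrees of freedom = 4 − 1 = 3; critical value at α = 0.05 is 7.815.
Since 0.070 < 7.815, we fail to reject the null hypothesis — the data are consistent with the 9:3:3:1 ratio.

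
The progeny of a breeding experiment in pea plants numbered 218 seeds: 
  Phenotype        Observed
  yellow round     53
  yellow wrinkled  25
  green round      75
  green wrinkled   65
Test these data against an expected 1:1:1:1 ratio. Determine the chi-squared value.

Total ratio parts = 4. Expected numbers out of 218:
  yellow round: 218 × 1/4 = 54.5
  yellow wrinkled: 218 × 1/4 = 54.5
  green round: 218 × 1/4 = 54.5
  green wrinkled: 218 × 1/4 = 54.5
χ² = Σ (O − E)² / E
  yellow round: (53 − 54.5)² / 54.5 = 0.0413
  yellow wrinkled: (25 − 54.5)² / 54.5 = 15.9679
  green round: (75 − 54.5)² / 54.5 = 7.7110
  green wrinkled: (65 − 54.5)² / 54.5 = 2.0229
χ² = 0.0413 + 15.9679 + 7.7110 + 2.0229 = 25.7431 ≈ 25.743

25.743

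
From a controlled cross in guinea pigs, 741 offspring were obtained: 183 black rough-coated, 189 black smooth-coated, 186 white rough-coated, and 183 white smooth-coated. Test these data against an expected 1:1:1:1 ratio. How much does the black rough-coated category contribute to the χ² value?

The 1:1:1:1 ratio has 4 parts, so with N = 741 the expected counts are:
  black rough-coated: 741 × 1/4 = 185.25
  black smooth-coated: 741 × 1/4 = 185.25
  white rough-coated: 741 × 1/4 = 185.25
  white smooth-coated: 741 × 1/4 = 185.25
Contribution of black rough-coated: (183 − 185.25)² / 185.25 = 0.0273

0.027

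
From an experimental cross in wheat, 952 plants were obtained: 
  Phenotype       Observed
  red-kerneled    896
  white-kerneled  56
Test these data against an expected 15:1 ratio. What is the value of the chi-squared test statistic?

0.220

The 15:1 ratio has 16 parts, so with N = 952 the expected counts are:
  red-kerneled: 952 × 15/16 = 892.5
  white-kerneled: 952 × 1/16 = 59.5
χ² = Σ (O − E)² / E
  red-kerneled: (896 − 892.5)² / 892.5 = 0.0137
  white-kerneled: (56 − 59.5)² / 59.5 = 0.2059
χ² = 0.0137 + 0.2059 = 0.2196 ≈ 0.220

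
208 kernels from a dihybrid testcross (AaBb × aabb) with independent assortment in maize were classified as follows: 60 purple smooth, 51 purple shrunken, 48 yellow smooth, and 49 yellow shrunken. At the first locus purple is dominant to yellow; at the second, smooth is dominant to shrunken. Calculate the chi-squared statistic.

1.731

A dihybrid testcross with independent assortment gives a 1:1:1:1 ratio.
The 1:1:1:1 ratio has 4 parts, so with N = 208 the expected counts are:
  purple smooth: 208 × 1/4 = 52
  purple shrunken: 208 × 1/4 = 52
  yellow smooth: 208 × 1/4 = 52
  yellow shrunken: 208 × 1/4 = 52
χ² = Σ (O − E)² / E
  purple smooth: (60 − 52)² / 52 = 1.2308
  purple shrunken: (51 − 52)² / 52 = 0.0192
  yellow smooth: (48 − 52)² / 52 = 0.3077
  yellow shrunken: (49 − 52)² / 52 = 0.1731
χ² = 1.2308 + 0.0192 + 0.3077 + 0.1731 = 1.7308 ≈ 1.731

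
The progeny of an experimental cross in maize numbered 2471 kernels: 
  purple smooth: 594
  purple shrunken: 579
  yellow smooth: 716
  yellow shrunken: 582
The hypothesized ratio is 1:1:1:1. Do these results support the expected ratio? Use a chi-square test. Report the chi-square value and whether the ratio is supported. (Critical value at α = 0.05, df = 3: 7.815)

Under the 1:1:1:1 hypothesis (Σ ratio = 4, N = 2471):
  purple smooth: 2471 × 1/4 = 617.75
  purple shrunken: 2471 × 1/4 = 617.75
  yellow smooth: 2471 × 1/4 = 617.75
  yellow shrunken: 2471 × 1/4 = 617.75
χ² = Σ (O − E)² / E
  purple smooth: (594 − 617.75)² / 617.75 = 0.9131
  purple shrunken: (579 − 617.75)² / 617.75 = 2.4307
  yellow smooth: (716 − 617.75)² / 617.75 = 15.6262
  yellow shrunken: (582 − 617.75)² / 617.75 = 2.0689
χ² = 0.9131 + 2.4307 + 15.6262 + 2.0689 = 21.0389 ≈ 21.039
Degrees of freedom = 4 − 1 = 3; critical value at α = 0.05 is 7.815.
Since 21.039 > 7.815, we reject the null hypothesis — the data do not fit the 1:1:1:1 ratio.

21.039; not consistent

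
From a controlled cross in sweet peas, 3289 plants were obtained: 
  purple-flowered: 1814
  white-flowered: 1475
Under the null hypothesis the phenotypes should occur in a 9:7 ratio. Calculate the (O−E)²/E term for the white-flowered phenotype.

Under the 9:7 hypothesis (Σ ratio = 16, N = 3289):
  purple-flowered: 3289 × 9/16 = 1850.0625
  white-flowered: 3289 × 7/16 = 1438.9375
Contribution of white-flowered: (1475 − 1438.9375)² / 1438.9375 = 0.9038

0.904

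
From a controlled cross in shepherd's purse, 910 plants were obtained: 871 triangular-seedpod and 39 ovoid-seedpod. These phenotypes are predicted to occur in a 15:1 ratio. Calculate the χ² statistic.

5.992

Under the 15:1 hypothesis (Σ ratio = 16, N = 910):
  triangular-seedpod: 910 × 15/16 = 853.125
  ovoid-seedpod: 910 × 1/16 = 56.875
χ² = Σ (O − E)² / E
  triangular-seedpod: (871 − 853.125)² / 853.125 = 0.3745
  ovoid-seedpod: (39 − 56.875)² / 56.875 = 5.6179
χ² = 0.3745 + 5.6179 = 5.9924 ≈ 5.992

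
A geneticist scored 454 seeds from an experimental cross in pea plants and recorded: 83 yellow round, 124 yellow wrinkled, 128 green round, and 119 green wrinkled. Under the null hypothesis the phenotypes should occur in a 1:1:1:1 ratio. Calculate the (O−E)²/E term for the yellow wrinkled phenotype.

Under the 1:1:1:1 hypothesis (Σ ratio = 4, N = 454):
  yellow round: 454 × 1/4 = 113.5
  yellow wrinkled: 454 × 1/4 = 113.5
  green round: 454 × 1/4 = 113.5
  green wrinkled: 454 × 1/4 = 113.5
Contribution of yellow wrinkled: (124 − 113.5)² / 113.5 = 0.9714

0.971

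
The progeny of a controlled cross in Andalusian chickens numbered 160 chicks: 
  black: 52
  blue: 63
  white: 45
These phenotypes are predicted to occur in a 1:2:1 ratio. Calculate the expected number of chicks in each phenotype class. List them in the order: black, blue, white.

40, 80, 40

Under the 1:2:1 hypothesis (Σ ratio = 4, N = 160):
  black: 160 × 1/4 = 40
  blue: 160 × 2/4 = 80
  white: 160 × 1/4 = 40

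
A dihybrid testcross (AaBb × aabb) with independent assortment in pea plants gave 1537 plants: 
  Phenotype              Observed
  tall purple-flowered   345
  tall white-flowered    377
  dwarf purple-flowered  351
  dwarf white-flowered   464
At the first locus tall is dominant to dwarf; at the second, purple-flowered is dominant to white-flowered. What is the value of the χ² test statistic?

A dihybrid testcross with independent assortment gives a 1:1:1:1 ratio.
Expected counts for N = 1537 under a 1:1:1:1 ratio (total parts = 4):
  tall purple-flowered: 1537 × 1/4 = 384.25
  tall white-flowered: 1537 × 1/4 = 384.25
  dwarf purple-flowered: 1537 × 1/4 = 384.25
  dwarf white-flowered: 1537 × 1/4 = 384.25
χ² = Σ (O − E)² / E
  tall purple-flowered: (345 − 384.25)² / 384.25 = 4.0093
  tall white-flowered: (377 − 384.25)² / 384.25 = 0.1368
  dwarf purple-flowered: (351 − 384.25)² / 384.25 = 2.8772
  dwarf white-flowered: (464 − 384.25)² / 384.25 = 16.5519
χ² = 4.0093 + 0.1368 + 2.8772 + 16.5519 = 23.5752 ≈ 23.575

23.575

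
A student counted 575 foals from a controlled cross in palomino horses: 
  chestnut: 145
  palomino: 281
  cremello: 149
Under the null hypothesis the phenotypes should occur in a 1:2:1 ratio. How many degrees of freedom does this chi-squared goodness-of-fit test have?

2

A goodness-of-fit test with 3 phenotype classes has df = 3 − 1 = 2.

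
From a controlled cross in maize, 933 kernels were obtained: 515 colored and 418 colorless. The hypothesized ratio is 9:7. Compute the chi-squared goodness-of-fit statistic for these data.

Under the 9:7 hypothesis (Σ ratio = 16, N = 933):
  colored: 933 × 9/16 = 524.8125
  colorless: 933 × 7/16 = 408.1875
χ² = Σ (O − E)² / E
  colored: (515 − 524.8125)² / 524.8125 = 0.1835
  colorless: (418 − 408.1875)² / 408.1875 = 0.2359
χ² = 0.1835 + 0.2359 = 0.4194 ≈ 0.419

0.419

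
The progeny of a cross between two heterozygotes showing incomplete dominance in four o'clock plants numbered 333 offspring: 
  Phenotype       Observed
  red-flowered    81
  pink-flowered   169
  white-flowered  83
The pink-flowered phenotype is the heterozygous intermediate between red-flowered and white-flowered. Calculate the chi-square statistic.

0.099

With incomplete dominance, a heterozygote × heterozygote cross gives a 1:2:1 phenotypic ratio.
The 1:2:1 ratio has 4 parts, so with N = 333 the expected counts are:
  red-flowered: 333 × 1/4 = 83.25
  pink-flowered: 333 × 2/4 = 166.5
  white-flowered: 333 × 1/4 = 83.25
χ² = Σ (O − E)² / E
  red-flowered: (81 − 83.25)² / 83.25 = 0.0608
  pink-flowered: (169 − 166.5)² / 166.5 = 0.0375
  white-flowered: (83 − 83.25)² / 83.25 = 0.0008
χ² = 0.0608 + 0.0375 + 0.0008 = 0.0991 ≈ 0.099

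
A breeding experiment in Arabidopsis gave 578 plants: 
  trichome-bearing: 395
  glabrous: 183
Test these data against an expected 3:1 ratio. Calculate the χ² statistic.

13.677

Expected counts for N = 578 under a 3:1 ratio (total parts = 4):
  trichome-bearing: 578 × 3/4 = 433.5
  glabrous: 578 × 1/4 = 144.5
χ² = Σ (O − E)² / E
  trichome-bearing: (395 − 433.5)² / 433.5 = 3.4193
  glabrous: (183 − 144.5)² / 144.5 = 10.2578
χ² = 3.4193 + 10.2578 = 13.6771 ≈ 13.677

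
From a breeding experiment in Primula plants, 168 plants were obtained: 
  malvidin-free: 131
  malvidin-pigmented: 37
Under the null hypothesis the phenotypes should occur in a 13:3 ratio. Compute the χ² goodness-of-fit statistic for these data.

1.182

Under the 13:3 hypothesis (Σ ratio = 16, N = 168):
  malvidin-free: 168 × 13/16 = 136.5
  malvidin-pigmented: 168 × 3/16 = 31.5
χ² = Σ (O − E)² / E
  malvidin-free: (131 − 136.5)² / 136.5 = 0.2216
  malvidin-pigmented: (37 − 31.5)² / 31.5 = 0.9603
χ² = 0.2216 + 0.9603 = 1.1819 ≈ 1.182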